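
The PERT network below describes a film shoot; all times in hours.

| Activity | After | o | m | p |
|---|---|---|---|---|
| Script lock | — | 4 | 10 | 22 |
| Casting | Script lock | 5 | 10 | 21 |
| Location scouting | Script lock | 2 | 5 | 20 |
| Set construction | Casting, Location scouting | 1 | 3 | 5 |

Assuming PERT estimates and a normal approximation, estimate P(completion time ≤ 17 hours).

0.025

te_Script lock = (4 + 4·10 + 22)/6 = 66/6 = 11; σ²_Script lock = ((22−4)/6)² = 9.000
te_Casting = (5 + 4·10 + 21)/6 = 66/6 = 11; σ²_Casting = ((21−5)/6)² = 7.111
te_Location scouting = (2 + 4·5 + 20)/6 = 42/6 = 7; σ²_Location scouting = ((20−2)/6)² = 9.000
te_Set construction = (1 + 4·3 + 5)/6 = 18/6 = 3; σ²_Set construction = ((5−1)/6)² = 0.444

Forward pass:
ES_Script lock = 0; EF_Script lock = 11
ES_Casting = 11; EF_Casting = 11+11 = 22
ES_Location scouting = 11; EF_Location scouting = 11+7 = 18
ES_Set construction = max(EF_Casting=22, EF_Location scouting=18) = 22; EF_Set construction = 22+3 = 25
Expected project duration μ = 25 hours. Critical path: Script lock → Casting → Set construction.

Variance along critical path = 9.000 + 7.111 + 0.444 = 16.556; σ = √16.556 = 4.069 hours.
Z = (17 − 25) / 4.069 = -1.966
P(T ≤ 17) = Φ(-1.966) ≈ 0.025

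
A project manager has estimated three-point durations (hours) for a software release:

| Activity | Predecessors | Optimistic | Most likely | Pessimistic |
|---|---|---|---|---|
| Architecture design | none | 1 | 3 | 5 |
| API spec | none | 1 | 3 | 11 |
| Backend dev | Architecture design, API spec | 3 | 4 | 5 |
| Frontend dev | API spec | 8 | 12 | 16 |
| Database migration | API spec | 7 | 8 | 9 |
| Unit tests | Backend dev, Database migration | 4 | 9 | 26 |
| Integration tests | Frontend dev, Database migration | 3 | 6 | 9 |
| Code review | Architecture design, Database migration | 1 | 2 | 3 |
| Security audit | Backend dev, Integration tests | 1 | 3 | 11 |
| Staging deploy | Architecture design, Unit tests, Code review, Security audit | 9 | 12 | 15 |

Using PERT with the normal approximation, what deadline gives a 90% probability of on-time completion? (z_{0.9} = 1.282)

te_Architecture design = (1 + 4·3 + 5)/6 = 18/6 = 3; σ²_Architecture design = ((5−1)/6)² = 0.444
te_API spec = (1 + 4·3 + 11)/6 = 24/6 = 4; σ²_API spec = ((11−1)/6)² = 2.778
te_Backend dev = (3 + 4·4 + 5)/6 = 24/6 = 4; σ²_Backend dev = ((5−3)/6)² = 0.111
te_Frontend dev = (8 + 4·12 + 16)/6 = 72/6 = 12; σ²_Frontend dev = ((16−8)/6)² = 1.778
te_Database migration = (7 + 4·8 + 9)/6 = 48/6 = 8; σ²_Database migration = ((9−7)/6)² = 0.111
te_Unit tests = (4 + 4·9 + 26)/6 = 66/6 = 11; σ²_Unit tests = ((26−4)/6)² = 13.444
te_Integration tests = (3 + 4·6 + 9)/6 = 36/6 = 6; σ²_Integration tests = ((9−3)/6)² = 1.000
te_Code review = (1 + 4·2 + 3)/6 = 12/6 = 2; σ²_Code review = ((3−1)/6)² = 0.111
te_Security audit = (1 + 4·3 + 11)/6 = 24/6 = 4; σ²_Security audit = ((11−1)/6)² = 2.778
te_Staging deploy = (9 + 4·12 + 15)/6 = 72/6 = 12; σ²_Staging deploy = ((15−9)/6)² = 1.000

Forward pass:
ES_Architecture design = 0; EF_Architecture design = 3
ES_API spec = 0; EF_API spec = 4
ES_Backend dev = max(EF_Architecture design=3, EF_API spec=4) = 4; EF_Backend dev = 4+4 = 8
ES_Frontend dev = 4; EF_Frontend dev = 4+12 = 16
ES_Database migration = 4; EF_Database migration = 4+8 = 12
ES_Unit tests = max(EF_Backend dev=8, EF_Database migration=12) = 12; EF_Unit tests = 12+11 = 23
ES_Integration tests = max(EF_Frontend dev=16, EF_Database migration=12) = 16; EF_Integration tests = 16+6 = 22
ES_Code review = max(EF_Architecture design=3, EF_Database migration=12) = 12; EF_Code review = 12+2 = 14
ES_Security audit = max(EF_Backend dev=8, EF_Integration tests=22) = 22; EF_Security audit = 22+4 = 26
ES_Staging deploy = max(EF_Architecture design=3, EF_Unit tests=23, EF_Code review=14, EF_Security audit=26) = 26; EF_Staging deploy = 26+12 = 38
Expected project duration μ = 38 hours. Critical path: API spec → Frontend dev → Integration tests → Security audit → Staging deploy.

Variance along critical path = 2.778 + 1.778 + 1.000 + 2.778 + 1.000 = 9.333; σ = 3.055 hours.
D = μ + z·σ = 38 + 1.282·3.055 = 41.9 hours

41.9 hours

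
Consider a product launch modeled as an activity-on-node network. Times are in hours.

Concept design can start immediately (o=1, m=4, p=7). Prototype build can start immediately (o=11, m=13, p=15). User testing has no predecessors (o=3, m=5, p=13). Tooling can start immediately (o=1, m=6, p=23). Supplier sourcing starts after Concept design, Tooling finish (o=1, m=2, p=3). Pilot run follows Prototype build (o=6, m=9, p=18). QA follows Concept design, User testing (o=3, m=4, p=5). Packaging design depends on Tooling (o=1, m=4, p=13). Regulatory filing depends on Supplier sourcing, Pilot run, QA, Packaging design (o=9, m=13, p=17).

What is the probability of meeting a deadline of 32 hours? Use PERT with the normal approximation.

te_Concept design = (1 + 4·4 + 7)/6 = 24/6 = 4; σ²_Concept design = ((7−1)/6)² = 1.000
te_Prototype build = (11 + 4·13 + 15)/6 = 78/6 = 13; σ²_Prototype build = ((15−11)/6)² = 0.444
te_User testing = (3 + 4·5 + 13)/6 = 36/6 = 6; σ²_User testing = ((13−3)/6)² = 2.778
te_Tooling = (1 + 4·6 + 23)/6 = 48/6 = 8; σ²_Tooling = ((23−1)/6)² = 13.444
te_Supplier sourcing = (1 + 4·2 + 3)/6 = 12/6 = 2; σ²_Supplier sourcing = ((3−1)/6)² = 0.111
te_Pilot run = (6 + 4·9 + 18)/6 = 60/6 = 10; σ²_Pilot run = ((18−6)/6)² = 4.000
te_QA = (3 + 4·4 + 5)/6 = 24/6 = 4; σ²_QA = ((5−3)/6)² = 0.111
te_Packaging design = (1 + 4·4 + 13)/6 = 30/6 = 5; σ²_Packaging design = ((13−1)/6)² = 4.000
te_Regulatory filing = (9 + 4·13 + 17)/6 = 78/6 = 13; σ²_Regulatory filing = ((17−9)/6)² = 1.778

Forward pass:
ES_Concept design = 0; EF_Concept design = 4
ES_Prototype build = 0; EF_Prototype build = 13
ES_User testing = 0; EF_User testing = 6
ES_Tooling = 0; EF_Tooling = 8
ES_Supplier sourcing = max(EF_Concept design=4, EF_Tooling=8) = 8; EF_Supplier sourcing = 8+2 = 10
ES_Pilot run = 13; EF_Pilot run = 13+10 = 23
ES_QA = max(EF_Concept design=4, EF_User testing=6) = 6; EF_QA = 6+4 = 10
ES_Packaging design = 8; EF_Packaging design = 8+5 = 13
ES_Regulatory filing = max(EF_Supplier sourcing=10, EF_Pilot run=23, EF_QA=10, EF_Packaging design=13) = 23; EF_Regulatory filing = 23+13 = 36
Expected project duration μ = 36 hours. Critical path: Prototype build → Pilot run → Regulatory filing.

Variance along critical path = 0.444 + 4.000 + 1.778 = 6.222; σ = √6.222 = 2.494 hours.
Z = (32 − 36) / 2.494 = -1.604
P(T ≤ 32) = Φ(-1.604) ≈ 0.054

0.054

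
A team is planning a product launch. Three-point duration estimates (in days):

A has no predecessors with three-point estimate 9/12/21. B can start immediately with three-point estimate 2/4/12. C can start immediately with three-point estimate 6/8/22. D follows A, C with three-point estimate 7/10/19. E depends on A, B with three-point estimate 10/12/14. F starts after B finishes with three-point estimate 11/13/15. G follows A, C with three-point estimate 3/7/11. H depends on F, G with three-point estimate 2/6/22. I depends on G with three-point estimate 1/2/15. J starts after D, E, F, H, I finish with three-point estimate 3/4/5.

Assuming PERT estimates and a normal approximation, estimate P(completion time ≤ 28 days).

te_A = (9 + 4·12 + 21)/6 = 78/6 = 13; σ²_A = ((21−9)/6)² = 4.000
te_B = (2 + 4·4 + 12)/6 = 30/6 = 5; σ²_B = ((12−2)/6)² = 2.778
te_C = (6 + 4·8 + 22)/6 = 60/6 = 10; σ²_C = ((22−6)/6)² = 7.111
te_D = (7 + 4·10 + 19)/6 = 66/6 = 11; σ²_D = ((19−7)/6)² = 4.000
te_E = (10 + 4·12 + 14)/6 = 72/6 = 12; σ²_E = ((14−10)/6)² = 0.444
te_F = (11 + 4·13 + 15)/6 = 78/6 = 13; σ²_F = ((15−11)/6)² = 0.444
te_G = (3 + 4·7 + 11)/6 = 42/6 = 7; σ²_G = ((11−3)/6)² = 1.778
te_H = (2 + 4·6 + 22)/6 = 48/6 = 8; σ²_H = ((22−2)/6)² = 11.111
te_I = (1 + 4·2 + 15)/6 = 24/6 = 4; σ²_I = ((15−1)/6)² = 5.444
te_J = (3 + 4·4 + 5)/6 = 24/6 = 4; σ²_J = ((5−3)/6)² = 0.111

Forward pass:
ES_A = 0; EF_A = 13
ES_B = 0; EF_B = 5
ES_C = 0; EF_C = 10
ES_D = max(EF_A=13, EF_C=10) = 13; EF_D = 13+11 = 24
ES_E = max(EF_A=13, EF_B=5) = 13; EF_E = 13+12 = 25
ES_F = 5; EF_F = 5+13 = 18
ES_G = max(EF_A=13, EF_C=10) = 13; EF_G = 13+7 = 20
ES_H = max(EF_F=18, EF_G=20) = 20; EF_H = 20+8 = 28
ES_I = 20; EF_I = 20+4 = 24
ES_J = max(EF_D=24, EF_E=25, EF_F=18, EF_H=28, EF_I=24) = 28; EF_J = 28+4 = 32
Expected project duration μ = 32 days. Critical path: A → G → H → J.

Variance along critical path = 4.000 + 1.778 + 11.111 + 0.111 = 17.000; σ = √17.000 = 4.123 days.
Z = (28 − 32) / 4.123 = -0.970
P(T ≤ 28) = Φ(-0.970) ≈ 0.166

0.166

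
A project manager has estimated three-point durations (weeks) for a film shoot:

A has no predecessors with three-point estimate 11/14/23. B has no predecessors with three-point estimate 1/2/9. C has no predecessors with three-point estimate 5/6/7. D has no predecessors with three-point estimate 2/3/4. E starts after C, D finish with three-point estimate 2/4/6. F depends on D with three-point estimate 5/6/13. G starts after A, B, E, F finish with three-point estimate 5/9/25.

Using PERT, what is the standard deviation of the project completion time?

3.89 weeks

te_A = (11 + 4·14 + 23)/6 = 90/6 = 15; σ²_A = ((23−11)/6)² = 4.000
te_B = (1 + 4·2 + 9)/6 = 18/6 = 3; σ²_B = ((9−1)/6)² = 1.778
te_C = (5 + 4·6 + 7)/6 = 36/6 = 6; σ²_C = ((7−5)/6)² = 0.111
te_D = (2 + 4·3 + 4)/6 = 18/6 = 3; σ²_D = ((4−2)/6)² = 0.111
te_E = (2 + 4·4 + 6)/6 = 24/6 = 4; σ²_E = ((6−2)/6)² = 0.444
te_F = (5 + 4·6 + 13)/6 = 42/6 = 7; σ²_F = ((13−5)/6)² = 1.778
te_G = (5 + 4·9 + 25)/6 = 66/6 = 11; σ²_G = ((25−5)/6)² = 11.111

Forward pass:
ES_A = 0; EF_A = 15
ES_B = 0; EF_B = 3
ES_C = 0; EF_C = 6
ES_D = 0; EF_D = 3
ES_E = max(EF_C=6, EF_D=3) = 6; EF_E = 6+4 = 10
ES_F = 3; EF_F = 3+7 = 10
ES_G = max(EF_A=15, EF_B=3, EF_E=10, EF_F=10) = 15; EF_G = 15+11 = 26
Expected project duration μ = 26 weeks. Critical path: A → G.

Variance along critical path = 4.000 + 11.111 = 15.111
σ = √15.111 = 3.887 weeks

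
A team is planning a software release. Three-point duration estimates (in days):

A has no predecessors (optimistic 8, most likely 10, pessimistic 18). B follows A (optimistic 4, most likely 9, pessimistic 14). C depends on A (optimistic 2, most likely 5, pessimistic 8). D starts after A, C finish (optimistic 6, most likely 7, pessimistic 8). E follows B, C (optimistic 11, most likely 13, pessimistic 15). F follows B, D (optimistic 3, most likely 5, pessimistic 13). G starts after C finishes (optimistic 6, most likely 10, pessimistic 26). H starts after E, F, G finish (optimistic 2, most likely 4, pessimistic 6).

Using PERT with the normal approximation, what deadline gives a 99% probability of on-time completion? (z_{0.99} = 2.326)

42.9 days

te_A = (8 + 4·10 + 18)/6 = 66/6 = 11; σ²_A = ((18−8)/6)² = 2.778
te_B = (4 + 4·9 + 14)/6 = 54/6 = 9; σ²_B = ((14−4)/6)² = 2.778
te_C = (2 + 4·5 + 8)/6 = 30/6 = 5; σ²_C = ((8−2)/6)² = 1.000
te_D = (6 + 4·7 + 8)/6 = 42/6 = 7; σ²_D = ((8−6)/6)² = 0.111
te_E = (11 + 4·13 + 15)/6 = 78/6 = 13; σ²_E = ((15−11)/6)² = 0.444
te_F = (3 + 4·5 + 13)/6 = 36/6 = 6; σ²_F = ((13−3)/6)² = 2.778
te_G = (6 + 4·10 + 26)/6 = 72/6 = 12; σ²_G = ((26−6)/6)² = 11.111
te_H = (2 + 4·4 + 6)/6 = 24/6 = 4; σ²_H = ((6−2)/6)² = 0.444

Forward pass:
ES_A = 0; EF_A = 11
ES_B = 11; EF_B = 11+9 = 20
ES_C = 11; EF_C = 11+5 = 16
ES_D = max(EF_A=11, EF_C=16) = 16; EF_D = 16+7 = 23
ES_E = max(EF_B=20, EF_C=16) = 20; EF_E = 20+13 = 33
ES_F = max(EF_B=20, EF_D=23) = 23; EF_F = 23+6 = 29
ES_G = 16; EF_G = 16+12 = 28
ES_H = max(EF_E=33, EF_F=29, EF_G=28) = 33; EF_H = 33+4 = 37
Expected project duration μ = 37 days. Critical path: A → B → E → H.

Variance along critical path = 2.778 + 2.778 + 0.444 + 0.444 = 6.444; σ = 2.539 days.
D = μ + z·σ = 37 + 2.326·2.539 = 42.9 days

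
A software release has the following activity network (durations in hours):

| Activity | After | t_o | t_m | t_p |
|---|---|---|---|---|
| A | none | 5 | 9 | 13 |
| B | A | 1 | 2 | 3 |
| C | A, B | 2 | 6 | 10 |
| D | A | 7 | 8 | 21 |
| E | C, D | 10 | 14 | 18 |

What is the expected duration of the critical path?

33 hours

te_A = (5 + 4·9 + 13)/6 = 54/6 = 9
te_B = (1 + 4·2 + 3)/6 = 12/6 = 2
te_C = (2 + 4·6 + 10)/6 = 36/6 = 6
te_D = (7 + 4·8 + 21)/6 = 60/6 = 10
te_E = (10 + 4·14 + 18)/6 = 84/6 = 14

Forward pass:
ES_A = 0; EF_A = 9
ES_B = 9; EF_B = 9+2 = 11
ES_C = max(EF_A=9, EF_B=11) = 11; EF_C = 11+6 = 17
ES_D = 9; EF_D = 9+10 = 19
ES_E = max(EF_C=17, EF_D=19) = 19; EF_E = 19+14 = 33
Expected project duration μ = 33 hours. Critical path: A → D → E.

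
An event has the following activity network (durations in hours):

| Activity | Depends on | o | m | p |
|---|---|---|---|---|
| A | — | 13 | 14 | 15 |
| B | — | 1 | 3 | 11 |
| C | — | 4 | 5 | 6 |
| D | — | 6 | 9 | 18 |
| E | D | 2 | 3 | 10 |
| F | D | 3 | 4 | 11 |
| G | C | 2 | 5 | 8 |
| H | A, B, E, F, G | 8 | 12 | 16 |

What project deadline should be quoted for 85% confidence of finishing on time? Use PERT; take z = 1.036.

29.8 hours

te_A = (13 + 4·14 + 15)/6 = 84/6 = 14; σ²_A = ((15−13)/6)² = 0.111
te_B = (1 + 4·3 + 11)/6 = 24/6 = 4; σ²_B = ((11−1)/6)² = 2.778
te_C = (4 + 4·5 + 6)/6 = 30/6 = 5; σ²_C = ((6−4)/6)² = 0.111
te_D = (6 + 4·9 + 18)/6 = 60/6 = 10; σ²_D = ((18−6)/6)² = 4.000
te_E = (2 + 4·3 + 10)/6 = 24/6 = 4; σ²_E = ((10−2)/6)² = 1.778
te_F = (3 + 4·4 + 11)/6 = 30/6 = 5; σ²_F = ((11−3)/6)² = 1.778
te_G = (2 + 4·5 + 8)/6 = 30/6 = 5; σ²_G = ((8−2)/6)² = 1.000
te_H = (8 + 4·12 + 16)/6 = 72/6 = 12; σ²_H = ((16−8)/6)² = 1.778

Forward pass:
ES_A = 0; EF_A = 14
ES_B = 0; EF_B = 4
ES_C = 0; EF_C = 5
ES_D = 0; EF_D = 10
ES_E = 10; EF_E = 10+4 = 14
ES_F = 10; EF_F = 10+5 = 15
ES_G = 5; EF_G = 5+5 = 10
ES_H = max(EF_A=14, EF_B=4, EF_E=14, EF_F=15, EF_G=10) = 15; EF_H = 15+12 = 27
Expected project duration μ = 27 hours. Critical path: D → F → H.

Variance along critical path = 4.000 + 1.778 + 1.778 = 7.556; σ = 2.749 hours.
D = μ + z·σ = 27 + 1.036·2.749 = 29.8 hours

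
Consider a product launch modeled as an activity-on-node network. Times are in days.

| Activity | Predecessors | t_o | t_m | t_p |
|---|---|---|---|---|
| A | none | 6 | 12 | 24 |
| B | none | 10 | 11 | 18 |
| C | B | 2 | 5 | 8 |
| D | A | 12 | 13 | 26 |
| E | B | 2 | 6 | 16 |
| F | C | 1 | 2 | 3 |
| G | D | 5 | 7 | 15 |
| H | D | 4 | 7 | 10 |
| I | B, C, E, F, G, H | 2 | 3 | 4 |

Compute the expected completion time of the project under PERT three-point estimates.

39 days

te_A = (6 + 4·12 + 24)/6 = 78/6 = 13
te_B = (10 + 4·11 + 18)/6 = 72/6 = 12
te_C = (2 + 4·5 + 8)/6 = 30/6 = 5
te_D = (12 + 4·13 + 26)/6 = 90/6 = 15
te_E = (2 + 4·6 + 16)/6 = 42/6 = 7
te_F = (1 + 4·2 + 3)/6 = 12/6 = 2
te_G = (5 + 4·7 + 15)/6 = 48/6 = 8
te_H = (4 + 4·7 + 10)/6 = 42/6 = 7
te_I = (2 + 4·3 + 4)/6 = 18/6 = 3

Forward pass:
ES_A = 0; EF_A = 13
ES_B = 0; EF_B = 12
ES_C = 12; EF_C = 12+5 = 17
ES_D = 13; EF_D = 13+15 = 28
ES_E = 12; EF_E = 12+7 = 19
ES_F = 17; EF_F = 17+2 = 19
ES_G = 28; EF_G = 28+8 = 36
ES_H = 28; EF_H = 28+7 = 35
ES_I = max(EF_B=12, EF_C=17, EF_E=19, EF_F=19, EF_G=36, EF_H=35) = 36; EF_I = 36+3 = 39
Expected project duration μ = 39 days. Critical path: A → D → G → I.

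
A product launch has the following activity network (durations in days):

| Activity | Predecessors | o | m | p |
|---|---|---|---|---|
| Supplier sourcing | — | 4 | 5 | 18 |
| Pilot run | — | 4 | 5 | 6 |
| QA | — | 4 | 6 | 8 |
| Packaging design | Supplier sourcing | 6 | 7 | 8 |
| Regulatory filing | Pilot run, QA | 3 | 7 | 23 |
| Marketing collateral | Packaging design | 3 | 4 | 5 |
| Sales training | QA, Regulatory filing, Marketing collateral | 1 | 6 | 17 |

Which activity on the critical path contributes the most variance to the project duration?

Sales training

te_Supplier sourcing = (4 + 4·5 + 18)/6 = 42/6 = 7; σ²_Supplier sourcing = ((18−4)/6)² = 5.444
te_Pilot run = (4 + 4·5 + 6)/6 = 30/6 = 5; σ²_Pilot run = ((6−4)/6)² = 0.111
te_QA = (4 + 4·6 + 8)/6 = 36/6 = 6; σ²_QA = ((8−4)/6)² = 0.444
te_Packaging design = (6 + 4·7 + 8)/6 = 42/6 = 7; σ²_Packaging design = ((8−6)/6)² = 0.111
te_Regulatory filing = (3 + 4·7 + 23)/6 = 54/6 = 9; σ²_Regulatory filing = ((23−3)/6)² = 11.111
te_Marketing collateral = (3 + 4·4 + 5)/6 = 24/6 = 4; σ²_Marketing collateral = ((5−3)/6)² = 0.111
te_Sales training = (1 + 4·6 + 17)/6 = 42/6 = 7; σ²_Sales training = ((17−1)/6)² = 7.111

Forward pass:
ES_Supplier sourcing = 0; EF_Supplier sourcing = 7
ES_Pilot run = 0; EF_Pilot run = 5
ES_QA = 0; EF_QA = 6
ES_Packaging design = 7; EF_Packaging design = 7+7 = 14
ES_Regulatory filing = max(EF_Pilot run=5, EF_QA=6) = 6; EF_Regulatory filing = 6+9 = 15
ES_Marketing collateral = 14; EF_Marketing collateral = 14+4 = 18
ES_Sales training = max(EF_QA=6, EF_Regulatory filing=15, EF_Marketing collateral=18) = 18; EF_Sales training = 18+7 = 25
Expected project duration μ = 25 days. Critical path: Supplier sourcing → Packaging design → Marketing collateral → Sales training.

Variances on critical path: σ²_Supplier sourcing=5.444, σ²_Packaging design=0.111, σ²_Marketing collateral=0.111, σ²_Sales training=7.111.
Largest is σ²_Sales training = 7.111.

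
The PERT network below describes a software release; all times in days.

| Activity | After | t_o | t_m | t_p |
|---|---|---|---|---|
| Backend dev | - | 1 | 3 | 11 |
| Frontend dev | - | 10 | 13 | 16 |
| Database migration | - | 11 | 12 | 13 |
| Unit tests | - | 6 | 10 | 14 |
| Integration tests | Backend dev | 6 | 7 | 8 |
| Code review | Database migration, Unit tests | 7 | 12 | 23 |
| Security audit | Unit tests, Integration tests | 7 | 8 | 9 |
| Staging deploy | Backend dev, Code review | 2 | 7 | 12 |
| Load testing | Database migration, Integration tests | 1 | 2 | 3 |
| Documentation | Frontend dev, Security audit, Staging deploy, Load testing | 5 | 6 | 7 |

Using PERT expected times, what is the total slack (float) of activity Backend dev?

te_Backend dev = (1 + 4·3 + 11)/6 = 24/6 = 4
te_Frontend dev = (10 + 4·13 + 16)/6 = 78/6 = 13
te_Database migration = (11 + 4·12 + 13)/6 = 72/6 = 12
te_Unit tests = (6 + 4·10 + 14)/6 = 60/6 = 10
te_Integration tests = (6 + 4·7 + 8)/6 = 42/6 = 7
te_Code review = (7 + 4·12 + 23)/6 = 78/6 = 13
te_Security audit = (7 + 4·8 + 9)/6 = 48/6 = 8
te_Staging deploy = (2 + 4·7 + 12)/6 = 42/6 = 7
te_Load testing = (1 + 4·2 + 3)/6 = 12/6 = 2
te_Documentation = (5 + 4·6 + 7)/6 = 36/6 = 6

Forward pass:
ES_Backend dev = 0; EF_Backend dev = 4
ES_Frontend dev = 0; EF_Frontend dev = 13
ES_Database migration = 0; EF_Database migration = 12
ES_Unit tests = 0; EF_Unit tests = 10
ES_Integration tests = 4; EF_Integration tests = 4+7 = 11
ES_Code review = max(EF_Database migration=12, EF_Unit tests=10) = 12; EF_Code review = 12+13 = 25
ES_Security audit = max(EF_Unit tests=10, EF_Integration tests=11) = 11; EF_Security audit = 11+8 = 19
ES_Staging deploy = max(EF_Backend dev=4, EF_Code review=25) = 25; EF_Staging deploy = 25+7 = 32
ES_Load testing = max(EF_Database migration=12, EF_Integration tests=11) = 12; EF_Load testing = 12+2 = 14
ES_Documentation = max(EF_Frontend dev=13, EF_Security audit=19, EF_Staging deploy=32, EF_Load testing=14) = 32; EF_Documentation = 32+6 = 38
Expected project duration μ = 38 days. Critical path: Database migration → Code review → Staging deploy → Documentation.

Backward pass:
LF_Documentation = 38; LS_Documentation = 38−6 = 32
LF_Load testing = LS_Documentation = 32; LS_Load testing = 32−2 = 30
LF_Staging deploy = LS_Documentation = 32; LS_Staging deploy = 32−7 = 25
LF_Security audit = LS_Documentation = 32; LS_Security audit = 32−8 = 24
LF_Code review = LS_Staging deploy = 25; LS_Code review = 25−13 = 12
LF_Integration tests = min(LS_Security audit=24, LS_Load testing=30) = 24; LS_Integration tests = 24−7 = 17
LF_Unit tests = min(LS_Code review=12, LS_Security audit=24) = 12; LS_Unit tests = 12−10 = 2
LF_Database migration = min(LS_Code review=12, LS_Load testing=30) = 12; LS_Database migration = 12−12 = 0
LF_Frontend dev = LS_Documentation = 32; LS_Frontend dev = 32−13 = 19
LF_Backend dev = min(LS_Integration tests=17, LS_Staging deploy=25) = 17; LS_Backend dev = 17−4 = 13
Slack_Backend dev = LS_Backend dev − ES_Backend dev = 13 − 0 = 13

13 days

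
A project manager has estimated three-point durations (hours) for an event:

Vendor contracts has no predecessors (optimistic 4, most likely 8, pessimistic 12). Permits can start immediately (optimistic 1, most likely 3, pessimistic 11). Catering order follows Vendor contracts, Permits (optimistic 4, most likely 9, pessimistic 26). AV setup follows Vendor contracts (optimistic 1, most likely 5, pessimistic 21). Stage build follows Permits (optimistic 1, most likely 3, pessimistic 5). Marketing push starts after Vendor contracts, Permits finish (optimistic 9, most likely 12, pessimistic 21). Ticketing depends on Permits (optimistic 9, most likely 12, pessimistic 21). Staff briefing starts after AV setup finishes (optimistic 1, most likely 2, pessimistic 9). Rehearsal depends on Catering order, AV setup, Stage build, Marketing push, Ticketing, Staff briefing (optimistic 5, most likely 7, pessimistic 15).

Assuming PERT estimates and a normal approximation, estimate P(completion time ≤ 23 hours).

te_Vendor contracts = (4 + 4·8 + 12)/6 = 48/6 = 8; σ²_Vendor contracts = ((12−4)/6)² = 1.778
te_Permits = (1 + 4·3 + 11)/6 = 24/6 = 4; σ²_Permits = ((11−1)/6)² = 2.778
te_Catering order = (4 + 4·9 + 26)/6 = 66/6 = 11; σ²_Catering order = ((26−4)/6)² = 13.444
te_AV setup = (1 + 4·5 + 21)/6 = 42/6 = 7; σ²_AV setup = ((21−1)/6)² = 11.111
te_Stage build = (1 + 4·3 + 5)/6 = 18/6 = 3; σ²_Stage build = ((5−1)/6)² = 0.444
te_Marketing push = (9 + 4·12 + 21)/6 = 78/6 = 13; σ²_Marketing push = ((21−9)/6)² = 4.000
te_Ticketing = (9 + 4·12 + 21)/6 = 78/6 = 13; σ²_Ticketing = ((21−9)/6)² = 4.000
te_Staff briefing = (1 + 4·2 + 9)/6 = 18/6 = 3; σ²_Staff briefing = ((9−1)/6)² = 1.778
te_Rehearsal = (5 + 4·7 + 15)/6 = 48/6 = 8; σ²_Rehearsal = ((15−5)/6)² = 2.778

Forward pass:
ES_Vendor contracts = 0; EF_Vendor contracts = 8
ES_Permits = 0; EF_Permits = 4
ES_Catering order = max(EF_Vendor contracts=8, EF_Permits=4) = 8; EF_Catering order = 8+11 = 19
ES_AV setup = 8; EF_AV setup = 8+7 = 15
ES_Stage build = 4; EF_Stage build = 4+3 = 7
ES_Marketing push = max(EF_Vendor contracts=8, EF_Permits=4) = 8; EF_Marketing push = 8+13 = 21
ES_Ticketing = 4; EF_Ticketing = 4+13 = 17
ES_Staff briefing = 15; EF_Staff briefing = 15+3 = 18
ES_Rehearsal = max(EF_Catering order=19, EF_AV setup=15, EF_Stage build=7, EF_Marketing push=21, EF_Ticketing=17, EF_Staff briefing=18) = 21; EF_Rehearsal = 21+8 = 29
Expected project duration μ = 29 hours. Critical path: Vendor contracts → Marketing push → Rehearsal.

Variance along critical path = 1.778 + 4.000 + 2.778 = 8.556; σ = √8.556 = 2.925 hours.
Z = (23 − 29) / 2.925 = -2.051
P(T ≤ 23) = Φ(-2.051) ≈ 0.020

0.020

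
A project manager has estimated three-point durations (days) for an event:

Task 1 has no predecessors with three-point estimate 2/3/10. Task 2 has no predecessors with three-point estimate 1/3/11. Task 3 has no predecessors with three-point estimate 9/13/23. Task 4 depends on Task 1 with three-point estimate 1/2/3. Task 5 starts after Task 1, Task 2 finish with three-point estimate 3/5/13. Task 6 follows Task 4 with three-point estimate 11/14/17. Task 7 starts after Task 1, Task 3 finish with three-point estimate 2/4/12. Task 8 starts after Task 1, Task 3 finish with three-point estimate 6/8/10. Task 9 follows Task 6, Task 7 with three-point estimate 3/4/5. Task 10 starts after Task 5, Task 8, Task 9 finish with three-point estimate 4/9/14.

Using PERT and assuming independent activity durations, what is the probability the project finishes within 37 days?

te_Task 1 = (2 + 4·3 + 10)/6 = 24/6 = 4; σ²_Task 1 = ((10−2)/6)² = 1.778
te_Task 2 = (1 + 4·3 + 11)/6 = 24/6 = 4; σ²_Task 2 = ((11−1)/6)² = 2.778
te_Task 3 = (9 + 4·13 + 23)/6 = 84/6 = 14; σ²_Task 3 = ((23−9)/6)² = 5.444
te_Task 4 = (1 + 4·2 + 3)/6 = 12/6 = 2; σ²_Task 4 = ((3−1)/6)² = 0.111
te_Task 5 = (3 + 4·5 + 13)/6 = 36/6 = 6; σ²_Task 5 = ((13−3)/6)² = 2.778
te_Task 6 = (11 + 4·14 + 17)/6 = 84/6 = 14; σ²_Task 6 = ((17−11)/6)² = 1.000
te_Task 7 = (2 + 4·4 + 12)/6 = 30/6 = 5; σ²_Task 7 = ((12−2)/6)² = 2.778
te_Task 8 = (6 + 4·8 + 10)/6 = 48/6 = 8; σ²_Task 8 = ((10−6)/6)² = 0.444
te_Task 9 = (3 + 4·4 + 5)/6 = 24/6 = 4; σ²_Task 9 = ((5−3)/6)² = 0.111
te_Task 10 = (4 + 4·9 + 14)/6 = 54/6 = 9; σ²_Task 10 = ((14−4)/6)² = 2.778

Forward pass:
ES_Task 1 = 0; EF_Task 1 = 4
ES_Task 2 = 0; EF_Task 2 = 4
ES_Task 3 = 0; EF_Task 3 = 14
ES_Task 4 = 4; EF_Task 4 = 4+2 = 6
ES_Task 5 = max(EF_Task 1=4, EF_Task 2=4) = 4; EF_Task 5 = 4+6 = 10
ES_Task 6 = 6; EF_Task 6 = 6+14 = 20
ES_Task 7 = max(EF_Task 1=4, EF_Task 3=14) = 14; EF_Task 7 = 14+5 = 19
ES_Task 8 = max(EF_Task 1=4, EF_Task 3=14) = 14; EF_Task 8 = 14+8 = 22
ES_Task 9 = max(EF_Task 6=20, EF_Task 7=19) = 20; EF_Task 9 = 20+4 = 24
ES_Task 10 = max(EF_Task 5=10, EF_Task 8=22, EF_Task 9=24) = 24; EF_Task 10 = 24+9 = 33
Expected project duration μ = 33 days. Critical path: Task 1 → Task 4 → Task 6 → Task 9 → Task 10.

Variance along critical path = 1.778 + 0.111 + 1.000 + 0.111 + 2.778 = 5.778; σ = √5.778 = 2.404 days.
Z = (37 − 33) / 2.404 = 1.664
P(T ≤ 37) = Φ(1.664) ≈ 0.952

0.952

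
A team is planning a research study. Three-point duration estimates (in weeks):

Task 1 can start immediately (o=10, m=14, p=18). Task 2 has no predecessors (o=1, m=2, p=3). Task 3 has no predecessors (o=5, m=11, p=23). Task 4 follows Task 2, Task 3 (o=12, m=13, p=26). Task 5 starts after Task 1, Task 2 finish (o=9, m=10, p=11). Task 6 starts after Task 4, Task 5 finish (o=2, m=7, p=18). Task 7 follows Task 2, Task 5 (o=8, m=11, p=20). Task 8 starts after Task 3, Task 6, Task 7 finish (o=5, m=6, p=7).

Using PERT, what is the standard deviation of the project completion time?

te_Task 1 = (10 + 4·14 + 18)/6 = 84/6 = 14; σ²_Task 1 = ((18−10)/6)² = 1.778
te_Task 2 = (1 + 4·2 + 3)/6 = 12/6 = 2; σ²_Task 2 = ((3−1)/6)² = 0.111
te_Task 3 = (5 + 4·11 + 23)/6 = 72/6 = 12; σ²_Task 3 = ((23−5)/6)² = 9.000
te_Task 4 = (12 + 4·13 + 26)/6 = 90/6 = 15; σ²_Task 4 = ((26−12)/6)² = 5.444
te_Task 5 = (9 + 4·10 + 11)/6 = 60/6 = 10; σ²_Task 5 = ((11−9)/6)² = 0.111
te_Task 6 = (2 + 4·7 + 18)/6 = 48/6 = 8; σ²_Task 6 = ((18−2)/6)² = 7.111
te_Task 7 = (8 + 4·11 + 20)/6 = 72/6 = 12; σ²_Task 7 = ((20−8)/6)² = 4.000
te_Task 8 = (5 + 4·6 + 7)/6 = 36/6 = 6; σ²_Task 8 = ((7−5)/6)² = 0.111

Forward pass:
ES_Task 1 = 0; EF_Task 1 = 14
ES_Task 2 = 0; EF_Task 2 = 2
ES_Task 3 = 0; EF_Task 3 = 12
ES_Task 4 = max(EF_Task 2=2, EF_Task 3=12) = 12; EF_Task 4 = 12+15 = 27
ES_Task 5 = max(EF_Task 1=14, EF_Task 2=2) = 14; EF_Task 5 = 14+10 = 24
ES_Task 6 = max(EF_Task 4=27, EF_Task 5=24) = 27; EF_Task 6 = 27+8 = 35
ES_Task 7 = max(EF_Task 2=2, EF_Task 5=24) = 24; EF_Task 7 = 24+12 = 36
ES_Task 8 = max(EF_Task 3=12, EF_Task 6=35, EF_Task 7=36) = 36; EF_Task 8 = 36+6 = 42
Expected project duration μ = 42 weeks. Critical path: Task 1 → Task 5 → Task 7 → Task 8.

Variance along critical path = 1.778 + 0.111 + 4.000 + 0.111 = 6.000
σ = √6.000 = 2.449 weeks

2.45 weeks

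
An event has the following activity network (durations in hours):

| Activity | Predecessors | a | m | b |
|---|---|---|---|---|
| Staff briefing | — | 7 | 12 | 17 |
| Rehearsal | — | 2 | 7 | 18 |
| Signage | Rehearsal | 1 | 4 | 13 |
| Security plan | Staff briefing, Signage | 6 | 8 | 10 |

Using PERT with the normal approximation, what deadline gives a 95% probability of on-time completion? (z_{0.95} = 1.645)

26.6 hours

te_Staff briefing = (7 + 4·12 + 17)/6 = 72/6 = 12; σ²_Staff briefing = ((17−7)/6)² = 2.778
te_Rehearsal = (2 + 4·7 + 18)/6 = 48/6 = 8; σ²_Rehearsal = ((18−2)/6)² = 7.111
te_Signage = (1 + 4·4 + 13)/6 = 30/6 = 5; σ²_Signage = ((13−1)/6)² = 4.000
te_Security plan = (6 + 4·8 + 10)/6 = 48/6 = 8; σ²_Security plan = ((10−6)/6)² = 0.444

Forward pass:
ES_Staff briefing = 0; EF_Staff briefing = 12
ES_Rehearsal = 0; EF_Rehearsal = 8
ES_Signage = 8; EF_Signage = 8+5 = 13
ES_Security plan = max(EF_Staff briefing=12, EF_Signage=13) = 13; EF_Security plan = 13+8 = 21
Expected project duration μ = 21 hours. Critical path: Rehearsal → Signage → Security plan.

Variance along critical path = 7.111 + 4.000 + 0.444 = 11.556; σ = 3.399 hours.
D = μ + z·σ = 21 + 1.645·3.399 = 26.6 hours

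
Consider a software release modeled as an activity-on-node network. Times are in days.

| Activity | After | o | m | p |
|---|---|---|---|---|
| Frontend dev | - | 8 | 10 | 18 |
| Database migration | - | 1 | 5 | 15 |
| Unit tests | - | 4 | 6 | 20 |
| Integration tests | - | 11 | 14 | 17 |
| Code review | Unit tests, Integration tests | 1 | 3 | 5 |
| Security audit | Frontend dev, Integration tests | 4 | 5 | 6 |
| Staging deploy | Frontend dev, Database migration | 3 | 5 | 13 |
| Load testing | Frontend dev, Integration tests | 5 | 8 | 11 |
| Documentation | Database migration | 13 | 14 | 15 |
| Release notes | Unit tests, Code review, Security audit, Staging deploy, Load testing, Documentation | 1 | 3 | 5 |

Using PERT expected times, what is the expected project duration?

te_Frontend dev = (8 + 4·10 + 18)/6 = 66/6 = 11
te_Database migration = (1 + 4·5 + 15)/6 = 36/6 = 6
te_Unit tests = (4 + 4·6 + 20)/6 = 48/6 = 8
te_Integration tests = (11 + 4·14 + 17)/6 = 84/6 = 14
te_Code review = (1 + 4·3 + 5)/6 = 18/6 = 3
te_Security audit = (4 + 4·5 + 6)/6 = 30/6 = 5
te_Staging deploy = (3 + 4·5 + 13)/6 = 36/6 = 6
te_Load testing = (5 + 4·8 + 11)/6 = 48/6 = 8
te_Documentation = (13 + 4·14 + 15)/6 = 84/6 = 14
te_Release notes = (1 + 4·3 + 5)/6 = 18/6 = 3

Forward pass:
ES_Frontend dev = 0; EF_Frontend dev = 11
ES_Database migration = 0; EF_Database migration = 6
ES_Unit tests = 0; EF_Unit tests = 8
ES_Integration tests = 0; EF_Integration tests = 14
ES_Code review = max(EF_Unit tests=8, EF_Integration tests=14) = 14; EF_Code review = 14+3 = 17
ES_Security audit = max(EF_Frontend dev=11, EF_Integration tests=14) = 14; EF_Security audit = 14+5 = 19
ES_Staging deploy = max(EF_Frontend dev=11, EF_Database migration=6) = 11; EF_Staging deploy = 11+6 = 17
ES_Load testing = max(EF_Frontend dev=11, EF_Integration tests=14) = 14; EF_Load testing = 14+8 = 22
ES_Documentation = 6; EF_Documentation = 6+14 = 20
ES_Release notes = max(EF_Unit tests=8, EF_Code review=17, EF_Security audit=19, EF_Staging deploy=17, EF_Load testing=22, EF_Documentation=20) = 22; EF_Release notes = 22+3 = 25
Expected project duration μ = 25 days. Critical path: Integration tests → Load testing → Release notes.

25 days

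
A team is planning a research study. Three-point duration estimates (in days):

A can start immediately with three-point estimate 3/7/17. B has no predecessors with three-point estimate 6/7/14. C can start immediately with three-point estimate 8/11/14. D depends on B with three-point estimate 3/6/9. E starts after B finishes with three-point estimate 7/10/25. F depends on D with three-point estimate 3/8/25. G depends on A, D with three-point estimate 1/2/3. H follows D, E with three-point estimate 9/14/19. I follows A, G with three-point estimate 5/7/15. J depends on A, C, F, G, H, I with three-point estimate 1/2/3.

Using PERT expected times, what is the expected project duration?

te_A = (3 + 4·7 + 17)/6 = 48/6 = 8
te_B = (6 + 4·7 + 14)/6 = 48/6 = 8
te_C = (8 + 4·11 + 14)/6 = 66/6 = 11
te_D = (3 + 4·6 + 9)/6 = 36/6 = 6
te_E = (7 + 4·10 + 25)/6 = 72/6 = 12
te_F = (3 + 4·8 + 25)/6 = 60/6 = 10
te_G = (1 + 4·2 + 3)/6 = 12/6 = 2
te_H = (9 + 4·14 + 19)/6 = 84/6 = 14
te_I = (5 + 4·7 + 15)/6 = 48/6 = 8
te_J = (1 + 4·2 + 3)/6 = 12/6 = 2

Forward pass:
ES_A = 0; EF_A = 8
ES_B = 0; EF_B = 8
ES_C = 0; EF_C = 11
ES_D = 8; EF_D = 8+6 = 14
ES_E = 8; EF_E = 8+12 = 20
ES_F = 14; EF_F = 14+10 = 24
ES_G = max(EF_A=8, EF_D=14) = 14; EF_G = 14+2 = 16
ES_H = max(EF_D=14, EF_E=20) = 20; EF_H = 20+14 = 34
ES_I = max(EF_A=8, EF_G=16) = 16; EF_I = 16+8 = 24
ES_J = max(EF_A=8, EF_C=11, EF_F=24, EF_G=16, EF_H=34, EF_I=24) = 34; EF_J = 34+2 = 36
Expected project duration μ = 36 days. Critical path: B → E → H → J.

36 days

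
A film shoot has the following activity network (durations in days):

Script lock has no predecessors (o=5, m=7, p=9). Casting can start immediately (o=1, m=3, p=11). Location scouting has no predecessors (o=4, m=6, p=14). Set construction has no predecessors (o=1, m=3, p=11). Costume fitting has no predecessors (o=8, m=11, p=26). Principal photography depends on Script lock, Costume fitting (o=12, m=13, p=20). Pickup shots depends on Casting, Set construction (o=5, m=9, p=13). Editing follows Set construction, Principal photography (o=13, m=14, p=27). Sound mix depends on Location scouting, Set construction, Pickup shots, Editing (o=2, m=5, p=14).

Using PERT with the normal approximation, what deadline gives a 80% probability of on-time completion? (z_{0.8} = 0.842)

52.8 days

te_Script lock = (5 + 4·7 + 9)/6 = 42/6 = 7; σ²_Script lock = ((9−5)/6)² = 0.444
te_Casting = (1 + 4·3 + 11)/6 = 24/6 = 4; σ²_Casting = ((11−1)/6)² = 2.778
te_Location scouting = (4 + 4·6 + 14)/6 = 42/6 = 7; σ²_Location scouting = ((14−4)/6)² = 2.778
te_Set construction = (1 + 4·3 + 11)/6 = 24/6 = 4; σ²_Set construction = ((11−1)/6)² = 2.778
te_Costume fitting = (8 + 4·11 + 26)/6 = 78/6 = 13; σ²_Costume fitting = ((26−8)/6)² = 9.000
te_Principal photography = (12 + 4·13 + 20)/6 = 84/6 = 14; σ²_Principal photography = ((20−12)/6)² = 1.778
te_Pickup shots = (5 + 4·9 + 13)/6 = 54/6 = 9; σ²_Pickup shots = ((13−5)/6)² = 1.778
te_Editing = (13 + 4·14 + 27)/6 = 96/6 = 16; σ²_Editing = ((27−13)/6)² = 5.444
te_Sound mix = (2 + 4·5 + 14)/6 = 36/6 = 6; σ²_Sound mix = ((14−2)/6)² = 4.000

Forward pass:
ES_Script lock = 0; EF_Script lock = 7
ES_Casting = 0; EF_Casting = 4
ES_Location scouting = 0; EF_Location scouting = 7
ES_Set construction = 0; EF_Set construction = 4
ES_Costume fitting = 0; EF_Costume fitting = 13
ES_Principal photography = max(EF_Script lock=7, EF_Costume fitting=13) = 13; EF_Principal photography = 13+14 = 27
ES_Pickup shots = max(EF_Casting=4, EF_Set construction=4) = 4; EF_Pickup shots = 4+9 = 13
ES_Editing = max(EF_Set construction=4, EF_Principal photography=27) = 27; EF_Editing = 27+16 = 43
ES_Sound mix = max(EF_Location scouting=7, EF_Set construction=4, EF_Pickup shots=13, EF_Editing=43) = 43; EF_Sound mix = 43+6 = 49
Expected project duration μ = 49 days. Critical path: Costume fitting → Principal photography → Editing → Sound mix.

Variance along critical path = 9.000 + 1.778 + 5.444 + 4.000 = 20.222; σ = 4.497 days.
D = μ + z·σ = 49 + 0.842·4.497 = 52.8 days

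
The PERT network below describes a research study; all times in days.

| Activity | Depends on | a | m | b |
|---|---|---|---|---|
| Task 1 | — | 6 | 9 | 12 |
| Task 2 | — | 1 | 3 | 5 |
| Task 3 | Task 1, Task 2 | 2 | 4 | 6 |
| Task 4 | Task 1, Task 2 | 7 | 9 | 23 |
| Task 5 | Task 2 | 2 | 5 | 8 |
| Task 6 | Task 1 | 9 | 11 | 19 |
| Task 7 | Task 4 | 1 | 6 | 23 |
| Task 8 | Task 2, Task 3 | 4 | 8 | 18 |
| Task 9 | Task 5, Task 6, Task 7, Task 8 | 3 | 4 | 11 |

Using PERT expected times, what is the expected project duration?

33 days

te_Task 1 = (6 + 4·9 + 12)/6 = 54/6 = 9
te_Task 2 = (1 + 4·3 + 5)/6 = 18/6 = 3
te_Task 3 = (2 + 4·4 + 6)/6 = 24/6 = 4
te_Task 4 = (7 + 4·9 + 23)/6 = 66/6 = 11
te_Task 5 = (2 + 4·5 + 8)/6 = 30/6 = 5
te_Task 6 = (9 + 4·11 + 19)/6 = 72/6 = 12
te_Task 7 = (1 + 4·6 + 23)/6 = 48/6 = 8
te_Task 8 = (4 + 4·8 + 18)/6 = 54/6 = 9
te_Task 9 = (3 + 4·4 + 11)/6 = 30/6 = 5

Forward pass:
ES_Task 1 = 0; EF_Task 1 = 9
ES_Task 2 = 0; EF_Task 2 = 3
ES_Task 3 = max(EF_Task 1=9, EF_Task 2=3) = 9; EF_Task 3 = 9+4 = 13
ES_Task 4 = max(EF_Task 1=9, EF_Task 2=3) = 9; EF_Task 4 = 9+11 = 20
ES_Task 5 = 3; EF_Task 5 = 3+5 = 8
ES_Task 6 = 9; EF_Task 6 = 9+12 = 21
ES_Task 7 = 20; EF_Task 7 = 20+8 = 28
ES_Task 8 = max(EF_Task 2=3, EF_Task 3=13) = 13; EF_Task 8 = 13+9 = 22
ES_Task 9 = max(EF_Task 5=8, EF_Task 6=21, EF_Task 7=28, EF_Task 8=22) = 28; EF_Task 9 = 28+5 = 33
Expected project duration μ = 33 days. Critical path: Task 1 → Task 4 → Task 7 → Task 9.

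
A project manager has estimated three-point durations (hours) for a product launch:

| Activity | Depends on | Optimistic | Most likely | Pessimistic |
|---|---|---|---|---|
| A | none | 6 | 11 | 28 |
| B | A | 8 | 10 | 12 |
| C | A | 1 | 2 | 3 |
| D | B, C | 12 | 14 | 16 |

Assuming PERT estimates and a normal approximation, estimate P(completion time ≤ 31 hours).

0.057

te_A = (6 + 4·11 + 28)/6 = 78/6 = 13; σ²_A = ((28−6)/6)² = 13.444
te_B = (8 + 4·10 + 12)/6 = 60/6 = 10; σ²_B = ((12−8)/6)² = 0.444
te_C = (1 + 4·2 + 3)/6 = 12/6 = 2; σ²_C = ((3−1)/6)² = 0.111
te_D = (12 + 4·14 + 16)/6 = 84/6 = 14; σ²_D = ((16−12)/6)² = 0.444

Forward pass:
ES_A = 0; EF_A = 13
ES_B = 13; EF_B = 13+10 = 23
ES_C = 13; EF_C = 13+2 = 15
ES_D = max(EF_B=23, EF_C=15) = 23; EF_D = 23+14 = 37
Expected project duration μ = 37 hours. Critical path: A → B → D.

Variance along critical path = 13.444 + 0.444 + 0.444 = 14.333; σ = √14.333 = 3.786 hours.
Z = (31 − 37) / 3.786 = -1.585
P(T ≤ 31) = Φ(-1.585) ≈ 0.057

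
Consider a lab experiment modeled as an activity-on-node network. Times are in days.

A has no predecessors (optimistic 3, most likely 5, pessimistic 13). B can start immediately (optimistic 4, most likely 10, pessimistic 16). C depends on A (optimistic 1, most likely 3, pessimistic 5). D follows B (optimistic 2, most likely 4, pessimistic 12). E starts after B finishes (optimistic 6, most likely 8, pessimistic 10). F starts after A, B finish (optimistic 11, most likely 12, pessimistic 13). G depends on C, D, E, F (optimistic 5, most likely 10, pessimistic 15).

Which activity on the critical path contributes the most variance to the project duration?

B

te_A = (3 + 4·5 + 13)/6 = 36/6 = 6; σ²_A = ((13−3)/6)² = 2.778
te_B = (4 + 4·10 + 16)/6 = 60/6 = 10; σ²_B = ((16−4)/6)² = 4.000
te_C = (1 + 4·3 + 5)/6 = 18/6 = 3; σ²_C = ((5−1)/6)² = 0.444
te_D = (2 + 4·4 + 12)/6 = 30/6 = 5; σ²_D = ((12−2)/6)² = 2.778
te_E = (6 + 4·8 + 10)/6 = 48/6 = 8; σ²_E = ((10−6)/6)² = 0.444
te_F = (11 + 4·12 + 13)/6 = 72/6 = 12; σ²_F = ((13−11)/6)² = 0.111
te_G = (5 + 4·10 + 15)/6 = 60/6 = 10; σ²_G = ((15−5)/6)² = 2.778

Forward pass:
ES_A = 0; EF_A = 6
ES_B = 0; EF_B = 10
ES_C = 6; EF_C = 6+3 = 9
ES_D = 10; EF_D = 10+5 = 15
ES_E = 10; EF_E = 10+8 = 18
ES_F = max(EF_A=6, EF_B=10) = 10; EF_F = 10+12 = 22
ES_G = max(EF_C=9, EF_D=15, EF_E=18, EF_F=22) = 22; EF_G = 22+10 = 32
Expected project duration μ = 32 days. Critical path: B → F → G.

Variances on critical path: σ²_B=4.000, σ²_F=0.111, σ²_G=2.778.
Largest is σ²_B = 4.000.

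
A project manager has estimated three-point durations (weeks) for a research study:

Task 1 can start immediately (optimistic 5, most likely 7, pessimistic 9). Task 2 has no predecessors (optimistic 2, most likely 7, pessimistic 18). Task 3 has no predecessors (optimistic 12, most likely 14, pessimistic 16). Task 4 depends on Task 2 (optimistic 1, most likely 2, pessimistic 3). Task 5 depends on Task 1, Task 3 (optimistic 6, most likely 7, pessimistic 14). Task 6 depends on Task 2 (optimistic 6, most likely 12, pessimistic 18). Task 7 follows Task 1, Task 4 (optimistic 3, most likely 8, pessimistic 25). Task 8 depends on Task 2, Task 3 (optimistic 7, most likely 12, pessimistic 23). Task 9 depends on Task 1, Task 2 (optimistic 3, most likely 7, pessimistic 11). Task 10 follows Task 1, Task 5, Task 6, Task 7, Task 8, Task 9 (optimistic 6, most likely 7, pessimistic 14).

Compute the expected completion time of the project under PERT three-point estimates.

35 weeks

te_Task 1 = (5 + 4·7 + 9)/6 = 42/6 = 7
te_Task 2 = (2 + 4·7 + 18)/6 = 48/6 = 8
te_Task 3 = (12 + 4·14 + 16)/6 = 84/6 = 14
te_Task 4 = (1 + 4·2 + 3)/6 = 12/6 = 2
te_Task 5 = (6 + 4·7 + 14)/6 = 48/6 = 8
te_Task 6 = (6 + 4·12 + 18)/6 = 72/6 = 12
te_Task 7 = (3 + 4·8 + 25)/6 = 60/6 = 10
te_Task 8 = (7 + 4·12 + 23)/6 = 78/6 = 13
te_Task 9 = (3 + 4·7 + 11)/6 = 42/6 = 7
te_Task 10 = (6 + 4·7 + 14)/6 = 48/6 = 8

Forward pass:
ES_Task 1 = 0; EF_Task 1 = 7
ES_Task 2 = 0; EF_Task 2 = 8
ES_Task 3 = 0; EF_Task 3 = 14
ES_Task 4 = 8; EF_Task 4 = 8+2 = 10
ES_Task 5 = max(EF_Task 1=7, EF_Task 3=14) = 14; EF_Task 5 = 14+8 = 22
ES_Task 6 = 8; EF_Task 6 = 8+12 = 20
ES_Task 7 = max(EF_Task 1=7, EF_Task 4=10) = 10; EF_Task 7 = 10+10 = 20
ES_Task 8 = max(EF_Task 2=8, EF_Task 3=14) = 14; EF_Task 8 = 14+13 = 27
ES_Task 9 = max(EF_Task 1=7, EF_Task 2=8) = 8; EF_Task 9 = 8+7 = 15
ES_Task 10 = max(EF_Task 1=7, EF_Task 5=22, EF_Task 6=20, EF_Task 7=20, EF_Task 8=27, EF_Task 9=15) = 27; EF_Task 10 = 27+8 = 35
Expected project duration μ = 35 weeks. Critical path: Task 3 → Task 8 → Task 10.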